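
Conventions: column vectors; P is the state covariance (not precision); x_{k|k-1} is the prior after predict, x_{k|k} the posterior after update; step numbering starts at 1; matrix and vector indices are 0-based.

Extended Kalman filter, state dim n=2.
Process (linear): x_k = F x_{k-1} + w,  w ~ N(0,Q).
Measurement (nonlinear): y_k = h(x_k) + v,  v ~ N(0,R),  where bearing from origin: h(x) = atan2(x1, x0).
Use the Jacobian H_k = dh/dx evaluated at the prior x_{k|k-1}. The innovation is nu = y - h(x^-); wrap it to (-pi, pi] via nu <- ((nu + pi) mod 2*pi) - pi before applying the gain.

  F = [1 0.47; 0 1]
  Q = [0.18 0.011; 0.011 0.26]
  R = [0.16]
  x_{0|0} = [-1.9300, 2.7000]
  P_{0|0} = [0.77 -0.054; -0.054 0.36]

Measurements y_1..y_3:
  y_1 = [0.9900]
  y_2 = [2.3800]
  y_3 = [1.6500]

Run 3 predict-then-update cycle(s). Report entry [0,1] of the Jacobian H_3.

step 1: x^-=[-0.6610, 2.7000]  P^-=[0.9788 0.1262; 0.1262 0.6200]  H_jac=[-0.3494 -0.0855]  S=[0.2916]  K=[-1.2099; -0.3331]  nu=[-0.8209]  x^+=[0.3322, 2.9735]  P^+=[0.5519 0.0087; 0.0087 0.5876]
step 2: x^-=[1.7297, 2.9735]  P^-=[0.8699 0.2959; 0.2959 0.8476]  H_jac=[-0.2513 0.1462]  S=[0.2113]  K=[-0.8298; 0.2345]  nu=[1.3361]  x^+=[0.6211, 3.2868]  P^+=[0.7244 0.3370; 0.3370 0.8360]
step 3: x^-=[2.1659, 3.2868]  P^-=[1.4058 0.7409; 0.7409 1.0960]  H_jac=[-0.2121 0.1398]  S=[0.2007]  K=[-0.9697; -0.0197]  nu=[0.6619]  x^+=[1.5242, 3.2738]  P^+=[1.2171 0.7371; 0.7371 1.0959]

H_jac[0,1] = 0.1398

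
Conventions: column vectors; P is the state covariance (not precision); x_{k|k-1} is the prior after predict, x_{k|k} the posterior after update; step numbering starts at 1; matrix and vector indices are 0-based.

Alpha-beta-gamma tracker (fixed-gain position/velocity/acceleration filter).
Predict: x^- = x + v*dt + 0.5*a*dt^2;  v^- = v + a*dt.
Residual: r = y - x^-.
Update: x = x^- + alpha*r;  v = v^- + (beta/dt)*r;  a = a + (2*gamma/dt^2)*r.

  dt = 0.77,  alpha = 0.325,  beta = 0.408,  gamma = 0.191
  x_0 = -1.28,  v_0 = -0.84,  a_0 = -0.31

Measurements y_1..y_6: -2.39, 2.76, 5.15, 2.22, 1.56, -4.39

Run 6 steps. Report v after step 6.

step 1: x_pred=-2.0187  r=-0.3713  x^+=-2.1394  v^+=-1.2754  a^+=-0.5492
step 2: x_pred=-3.2843  r=6.0443  x^+=-1.3199  v^+=1.5043  a^+=3.3450
step 3: x_pred=0.8301  r=4.3199  x^+=2.2341  v^+=6.3690  a^+=6.1283
step 4: x_pred=8.9549  r=-6.7349  x^+=6.7661  v^+=7.5192  a^+=1.7891
step 5: x_pred=13.0862  r=-11.5262  x^+=9.3402  v^+=2.7894  a^+=-5.6372
step 6: x_pred=9.8169  r=-14.2069  x^+=5.1996  v^+=-9.0791  a^+=-14.7905

v_post = -9.0791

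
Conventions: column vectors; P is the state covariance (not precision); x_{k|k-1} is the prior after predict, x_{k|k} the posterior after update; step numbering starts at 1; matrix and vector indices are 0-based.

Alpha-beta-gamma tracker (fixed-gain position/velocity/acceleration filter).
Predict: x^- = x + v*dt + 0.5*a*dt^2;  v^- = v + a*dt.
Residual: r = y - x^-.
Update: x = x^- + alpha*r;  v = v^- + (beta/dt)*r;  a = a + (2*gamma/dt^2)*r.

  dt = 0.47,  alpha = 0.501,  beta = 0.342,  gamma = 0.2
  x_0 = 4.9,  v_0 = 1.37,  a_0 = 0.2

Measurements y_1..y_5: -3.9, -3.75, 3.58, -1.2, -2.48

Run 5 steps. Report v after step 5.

step 1: x_pred=5.5660  r=-9.4660  x^+=0.8235  v^+=-5.4240  a^+=-16.9408
step 2: x_pred=-3.5969  r=-0.1531  x^+=-3.6736  v^+=-13.4976  a^+=-17.2181
step 3: x_pred=-11.9192  r=15.4992  x^+=-4.1541  v^+=-10.3120  a^+=10.8475
step 4: x_pred=-7.8026  r=6.6026  x^+=-4.4947  v^+=-0.4092  a^+=22.8033
step 5: x_pred=-2.1684  r=-0.3116  x^+=-2.3245  v^+=10.0816  a^+=22.2391

v_post = 10.0816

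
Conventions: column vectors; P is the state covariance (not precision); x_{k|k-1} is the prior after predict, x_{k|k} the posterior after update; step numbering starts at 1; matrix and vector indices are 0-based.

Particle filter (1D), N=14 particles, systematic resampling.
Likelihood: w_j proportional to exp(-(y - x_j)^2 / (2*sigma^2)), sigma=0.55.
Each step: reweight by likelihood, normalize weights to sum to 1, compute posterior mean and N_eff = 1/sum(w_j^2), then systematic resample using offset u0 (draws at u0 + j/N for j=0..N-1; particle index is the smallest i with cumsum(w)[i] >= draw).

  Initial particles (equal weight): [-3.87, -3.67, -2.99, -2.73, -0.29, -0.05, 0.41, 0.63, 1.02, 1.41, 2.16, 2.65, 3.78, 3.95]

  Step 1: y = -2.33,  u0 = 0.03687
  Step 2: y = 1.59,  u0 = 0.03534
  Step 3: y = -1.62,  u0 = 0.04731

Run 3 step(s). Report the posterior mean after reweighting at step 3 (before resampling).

post_mean = -2.7300

step 1: w=[0.0150, 0.0387, 0.3669, 0.5785, 0.0008, 0.0001, 0.0000, 0.0000, 0.0000, 0.0000, 0.0000, 0.0000, 0.0000, 0.0000]  mean=-2.8766  Neff=2.1231  idx=[1, 2, 2, 2, 2, 2, 3, 3, 3, 3, 3, 3, 3, 3]
step 2: w=[0.0000, 0.0027, 0.0027, 0.0027, 0.0027, 0.0027, 0.1233, 0.1233, 0.1233, 0.1233, 0.1233, 0.1233, 0.1233, 0.1233]  mean=-2.7335  Neff=8.2173  idx=[6, 6, 7, 7, 8, 9, 9, 10, 10, 11, 11, 12, 13, 13]
step 3: w=[0.0714, 0.0714, 0.0714, 0.0714, 0.0714, 0.0714, 0.0714, 0.0714, 0.0714, 0.0714, 0.0714, 0.0714, 0.0714, 0.0714]  mean=-2.7300  Neff=14.0000  idx=[0, 1, 2, 3, 4, 5, 6, 7, 8, 9, 10, 11, 12, 13]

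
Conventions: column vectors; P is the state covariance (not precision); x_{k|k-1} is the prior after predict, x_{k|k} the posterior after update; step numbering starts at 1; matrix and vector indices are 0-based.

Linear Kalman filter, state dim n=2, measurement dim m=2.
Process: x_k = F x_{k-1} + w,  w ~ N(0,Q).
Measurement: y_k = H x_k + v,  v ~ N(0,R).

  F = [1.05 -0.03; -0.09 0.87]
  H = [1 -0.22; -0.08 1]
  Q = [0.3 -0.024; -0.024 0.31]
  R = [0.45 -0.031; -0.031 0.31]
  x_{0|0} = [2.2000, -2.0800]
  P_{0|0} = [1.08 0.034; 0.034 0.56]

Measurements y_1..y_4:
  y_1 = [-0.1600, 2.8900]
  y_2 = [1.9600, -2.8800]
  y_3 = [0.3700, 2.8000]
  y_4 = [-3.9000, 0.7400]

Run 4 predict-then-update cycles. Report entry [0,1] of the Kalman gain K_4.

step 1: x^-=[2.3724, -2.0076]  P^-=[1.4891 -0.1095; -0.1095 0.7373]  S=[2.0229 -0.4238; -0.4238 1.0743]  K=[0.7668 0.0896; 0.0122 0.6992]  nu=[-2.9741, 5.0874]  x^+=[0.5479, 1.5135]  P^+=[0.3493 0.0320; 0.0320 0.2189]
step 2: x^-=[0.5299, 1.2674]  P^-=[0.6833 -0.0334; -0.0334 0.4735]  S=[1.1709 -0.2239; -0.2239 0.7933]  K=[0.6010 0.0586; -0.0029 0.5995]  nu=[1.7089, -4.1050]  x^+=[1.3167, -1.1985]  P^+=[0.2734 0.0214; 0.0214 0.1876]
step 3: x^-=[1.4185, -1.1612]  P^-=[0.6002 -0.0351; -0.0351 0.4509]  S=[1.0875 -0.2140; -0.2140 0.7704]  K=[0.5689 0.0501; -0.0081 0.5867]  nu=[-1.3039, 4.0747]  x^+=[0.8807, 1.2400]  P^+=[0.2585 0.0186; 0.0186 0.1836]
step 4: x^-=[0.8875, 0.9995]  P^-=[0.5840 -0.0362; -0.0362 0.4482]  S=[1.0716 -0.2132; -0.2132 0.7677]  K=[0.5620 0.0480; -0.0094 0.5849]  nu=[-4.5676, -0.1885]  x^+=[-1.6883, 0.9324]  P^+=[0.2553 0.0179; 0.0179 0.1831]

K[0,1] = 0.0480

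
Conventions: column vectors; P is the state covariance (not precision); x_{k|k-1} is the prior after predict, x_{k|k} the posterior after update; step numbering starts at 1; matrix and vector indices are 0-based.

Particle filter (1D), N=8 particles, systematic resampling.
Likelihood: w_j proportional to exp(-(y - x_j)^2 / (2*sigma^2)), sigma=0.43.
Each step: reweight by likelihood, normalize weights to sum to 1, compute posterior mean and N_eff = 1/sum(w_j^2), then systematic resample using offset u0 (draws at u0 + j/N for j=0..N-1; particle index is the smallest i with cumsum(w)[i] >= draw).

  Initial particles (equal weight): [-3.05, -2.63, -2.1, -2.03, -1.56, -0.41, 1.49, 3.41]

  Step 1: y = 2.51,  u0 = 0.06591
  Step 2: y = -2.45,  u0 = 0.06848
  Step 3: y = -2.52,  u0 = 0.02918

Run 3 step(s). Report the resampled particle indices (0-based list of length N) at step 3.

resampled_idx = [0, 1, 2, 3, 4, 5, 6, 7]

step 1: w=[0.0000, 0.0000, 0.0000, 0.0000, 0.0000, 0.0000, 0.3491, 0.6509]  mean=2.7397  Neff=1.8330  idx=[6, 6, 6, 7, 7, 7, 7, 7]
step 2: w=[0.3333, 0.3333, 0.3333, 0.0000, 0.0000, 0.0000, 0.0000, 0.0000]  mean=1.4900  Neff=3.0000  idx=[0, 0, 0, 1, 1, 2, 2, 2]
step 3: w=[0.1250, 0.1250, 0.1250, 0.1250, 0.1250, 0.1250, 0.1250, 0.1250]  mean=1.4900  Neff=8.0000  idx=[0, 1, 2, 3, 4, 5, 6, 7]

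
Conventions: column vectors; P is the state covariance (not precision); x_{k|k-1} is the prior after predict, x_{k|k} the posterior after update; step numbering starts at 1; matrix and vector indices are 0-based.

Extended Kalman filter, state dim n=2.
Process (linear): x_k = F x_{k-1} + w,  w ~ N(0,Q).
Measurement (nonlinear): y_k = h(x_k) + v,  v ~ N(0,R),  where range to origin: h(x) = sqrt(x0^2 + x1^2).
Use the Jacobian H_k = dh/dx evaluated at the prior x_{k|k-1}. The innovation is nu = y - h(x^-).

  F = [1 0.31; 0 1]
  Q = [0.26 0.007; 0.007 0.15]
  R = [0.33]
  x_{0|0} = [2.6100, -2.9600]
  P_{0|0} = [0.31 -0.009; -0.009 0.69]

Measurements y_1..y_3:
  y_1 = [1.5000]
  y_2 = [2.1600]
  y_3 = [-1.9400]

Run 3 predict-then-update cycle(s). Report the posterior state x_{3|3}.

step 1: x^-=[1.6924, -2.9600]  P^-=[0.6307 0.2119; 0.2119 0.8400]  H_jac=[0.4964 -0.8681]  S=[0.9358]  K=[0.1380; -0.6668]  nu=[-1.9097]  x^+=[1.4289, -1.6866]  P^+=[0.6129 0.2980; 0.2980 0.4239]
step 2: x^-=[0.9061, -1.6866]  P^-=[1.0984 0.4364; 0.4364 0.5739]  H_jac=[0.4733 -0.8809]  S=[0.6575]  K=[0.2060; -0.4548]  nu=[0.2454]  x^+=[0.9567, -1.7982]  P^+=[1.0705 0.4980; 0.4980 0.4379]
step 3: x^-=[0.3992, -1.7982]  P^-=[1.6813 0.6407; 0.6407 0.5879]  H_jac=[0.2167 -0.9762]  S=[0.6981]  K=[-0.3740; -0.6232]  nu=[-3.7820]  x^+=[1.8136, 0.5586]  P^+=[1.5837 0.4780; 0.4780 0.3168]

x_post = [1.8136, 0.5586]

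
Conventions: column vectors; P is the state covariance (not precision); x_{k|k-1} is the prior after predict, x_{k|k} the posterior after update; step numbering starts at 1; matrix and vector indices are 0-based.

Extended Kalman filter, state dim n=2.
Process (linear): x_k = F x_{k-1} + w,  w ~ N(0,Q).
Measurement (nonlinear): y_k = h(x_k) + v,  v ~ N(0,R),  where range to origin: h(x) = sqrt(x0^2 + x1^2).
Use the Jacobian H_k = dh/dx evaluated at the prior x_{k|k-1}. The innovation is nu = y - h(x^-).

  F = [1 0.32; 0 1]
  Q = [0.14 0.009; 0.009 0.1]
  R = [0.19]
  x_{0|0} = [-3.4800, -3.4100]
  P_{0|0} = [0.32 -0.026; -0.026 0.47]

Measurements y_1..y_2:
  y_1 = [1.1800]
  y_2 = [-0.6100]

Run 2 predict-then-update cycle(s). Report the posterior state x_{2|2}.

x_post = [-0.5722, -0.0082]

step 1: x^-=[-4.5712, -3.4100]  P^-=[0.4915 0.1334; 0.1334 0.5700]  H_jac=[-0.8015 -0.5979]  S=[0.8374]  K=[-0.5657; -0.5347]  nu=[-4.5230]  x^+=[-2.0126, -0.9917]  P^+=[0.2235 -0.1199; -0.1199 0.3306]
step 2: x^-=[-2.3300, -0.9917]  P^-=[0.3206 -0.0051; -0.0051 0.4306]  H_jac=[-0.9201 -0.3916]  S=[0.5238]  K=[-0.5594; -0.3130]  nu=[-3.1423]  x^+=[-0.5722, -0.0082]  P^+=[0.1567 -0.0968; -0.0968 0.3793]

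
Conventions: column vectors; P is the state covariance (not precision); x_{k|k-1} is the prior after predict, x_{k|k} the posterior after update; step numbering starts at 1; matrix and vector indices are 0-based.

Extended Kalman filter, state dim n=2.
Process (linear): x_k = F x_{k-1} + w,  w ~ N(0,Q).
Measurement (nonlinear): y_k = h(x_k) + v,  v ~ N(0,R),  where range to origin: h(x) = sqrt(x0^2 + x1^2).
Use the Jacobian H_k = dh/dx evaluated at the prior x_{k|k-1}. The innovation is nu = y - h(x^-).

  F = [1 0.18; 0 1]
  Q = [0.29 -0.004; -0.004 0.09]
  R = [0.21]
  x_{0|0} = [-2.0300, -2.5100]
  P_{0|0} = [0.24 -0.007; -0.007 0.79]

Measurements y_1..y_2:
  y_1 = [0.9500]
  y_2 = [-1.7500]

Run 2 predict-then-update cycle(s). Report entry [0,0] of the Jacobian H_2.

H_jac[0,0] = -0.8846

step 1: x^-=[-2.4818, -2.5100]  P^-=[0.5531 0.1312; 0.1312 0.8800]  H_jac=[-0.7031 -0.7111]  S=[1.0596]  K=[-0.4551; -0.6776]  nu=[-2.5798]  x^+=[-1.3079, -0.7618]  P^+=[0.3337 -0.1955; -0.1955 0.3935]
step 2: x^-=[-1.4450, -0.7618]  P^-=[0.5660 -0.1287; -0.1287 0.4835]  H_jac=[-0.8846 -0.4664]  S=[0.6519]  K=[-0.6760; -0.1712]  nu=[-3.3835]  x^+=[0.8423, -0.1825]  P^+=[0.2681 -0.2042; -0.2042 0.4643]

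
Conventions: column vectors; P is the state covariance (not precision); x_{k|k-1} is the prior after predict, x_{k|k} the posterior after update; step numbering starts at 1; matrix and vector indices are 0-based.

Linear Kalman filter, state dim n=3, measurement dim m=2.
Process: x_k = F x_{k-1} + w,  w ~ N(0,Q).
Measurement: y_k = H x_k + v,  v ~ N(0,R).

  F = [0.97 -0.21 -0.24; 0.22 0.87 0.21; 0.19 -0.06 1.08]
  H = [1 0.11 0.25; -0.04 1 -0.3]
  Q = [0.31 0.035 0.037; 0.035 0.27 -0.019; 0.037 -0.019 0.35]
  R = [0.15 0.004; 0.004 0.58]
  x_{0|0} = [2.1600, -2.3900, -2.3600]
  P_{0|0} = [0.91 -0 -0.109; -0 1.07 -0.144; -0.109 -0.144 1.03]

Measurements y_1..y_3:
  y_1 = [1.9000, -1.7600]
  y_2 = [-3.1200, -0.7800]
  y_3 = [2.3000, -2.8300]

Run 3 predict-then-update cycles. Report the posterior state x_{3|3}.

step 1: x^-=[3.1635, -2.0997, -1.9950]  P^-=[1.3090 0.0018 -0.1274; 0.0018 1.1067 0.0331; -0.1274 0.0331 1.5620]  S=[1.5085 0.0046; 0.0046 1.8063]  K=[0.8468 -0.0090; 0.0855 0.6069; 0.1776 -0.2388]  nu=[-0.5338, -0.1323]  x^+=[2.7127, -2.2256, -2.0582]  P^+=[0.2273 -0.0999 -0.3572; -0.0999 0.4298 0.2715; -0.3572 0.2715 1.4119]
step 2: x^-=[3.5927, -1.7717, -1.5739]  P^-=[0.8585 -0.2684 -0.6874; -0.2684 0.6965 0.4257; -0.6874 0.4257 1.8271]  S=[0.7517 -0.0525; -0.0525 1.1919]  K=[0.8711 -0.0426; -0.0799 0.4827; -0.2509 -0.0907]  nu=[-6.1243, 0.6632]  x^+=[-1.7705, -0.9624, -0.0978]  P^+=[0.2820 -0.1693 -0.5313; -0.1693 0.4099 0.4568; -0.5313 0.4568 1.7724]
step 3: x^-=[-1.4918, -1.2473, -0.3843]  P^-=[1.0579 -0.3999 -0.9781; -0.3999 0.7251 0.6236; -0.9781 0.6236 2.1555]  S=[0.8087 -0.0798; -0.0798 1.1351]  K=[0.9450 -0.0646; -0.1560 0.4771; -0.4601 -0.0182]  nu=[4.0251, -1.7576]  x^+=[2.4256, -2.7136, -2.2042]  P^+=[0.3212 -0.2089 -0.6268; -0.2089 0.4352 0.5582; -0.6268 0.5582 1.9853]

x_post = [2.4256, -2.7136, -2.2042]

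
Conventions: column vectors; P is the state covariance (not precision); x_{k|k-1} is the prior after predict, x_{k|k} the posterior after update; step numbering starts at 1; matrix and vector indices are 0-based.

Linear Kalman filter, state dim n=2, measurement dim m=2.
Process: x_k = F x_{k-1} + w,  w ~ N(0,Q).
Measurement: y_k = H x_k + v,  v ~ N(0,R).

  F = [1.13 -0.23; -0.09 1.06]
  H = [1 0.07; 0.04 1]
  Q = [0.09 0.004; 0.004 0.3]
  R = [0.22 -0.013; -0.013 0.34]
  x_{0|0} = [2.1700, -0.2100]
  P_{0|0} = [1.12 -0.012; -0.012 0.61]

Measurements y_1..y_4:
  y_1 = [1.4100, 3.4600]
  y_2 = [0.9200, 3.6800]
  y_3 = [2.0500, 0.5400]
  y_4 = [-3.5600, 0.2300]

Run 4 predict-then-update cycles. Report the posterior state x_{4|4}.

step 1: x^-=[2.5004, -0.4179]  P^-=[1.5586 -0.2732; -0.2732 0.9968]  S=[1.7453 -0.1549; -0.1549 1.3174]  K=[0.8770 -0.0570; -0.0507 0.7424]  nu=[-1.0611, 3.7779]  x^+=[1.3545, 2.4404]  P^+=[0.1964 -0.0386; -0.0386 0.2546]
step 2: x^-=[0.9693, 2.4650]  P^-=[0.3743 -0.1251; -0.1251 0.5950]  S=[0.5797 -0.0818; -0.0818 0.9256]  K=[0.6215 -0.0640; -0.0547 0.6326]  nu=[-0.2218, 1.1763]  x^+=[0.7561, 3.2212]  P^+=[0.1401 -0.0355; -0.0355 0.2172]
step 3: x^-=[0.1135, 3.3464]  P^-=[0.2988 -0.1064; -0.1064 0.5520]  S=[0.5066 -0.0691; -0.0691 0.8839]  K=[0.5665 -0.0626; -0.0498 0.6157]  nu=[1.7023, -2.8110]  x^+=[1.2537, 1.5309]  P^+=[0.1278 -0.0337; -0.0337 0.2113]
step 4: x^-=[1.0646, 1.5099]  P^-=[0.2819 -0.1016; -0.1016 0.5449]  S=[0.4904 -0.0655; -0.0655 0.8773]  K=[0.5522 -0.0618; -0.0476 0.6130]  nu=[-4.7303, -1.3225]  x^+=[-1.4656, 0.9244]  P^+=[0.1246 -0.0332; -0.0332 0.2104]

x_post = [-1.4656, 0.9244]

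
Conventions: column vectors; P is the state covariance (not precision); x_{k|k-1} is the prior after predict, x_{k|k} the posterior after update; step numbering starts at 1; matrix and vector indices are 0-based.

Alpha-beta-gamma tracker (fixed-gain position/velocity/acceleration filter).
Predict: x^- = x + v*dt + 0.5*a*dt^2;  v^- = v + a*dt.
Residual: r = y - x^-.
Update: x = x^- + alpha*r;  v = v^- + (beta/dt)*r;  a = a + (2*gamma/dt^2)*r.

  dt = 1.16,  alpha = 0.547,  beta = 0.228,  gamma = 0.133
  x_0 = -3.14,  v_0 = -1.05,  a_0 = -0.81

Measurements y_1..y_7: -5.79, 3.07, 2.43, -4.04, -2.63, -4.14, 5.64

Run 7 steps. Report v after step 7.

v_post = 0.2791

step 1: x_pred=-4.9030  r=-0.8870  x^+=-5.3882  v^+=-2.1639  a^+=-0.9853
step 2: x_pred=-8.5613  r=11.6313  x^+=-2.1990  v^+=-1.0208  a^+=1.3139
step 3: x_pred=-2.4991  r=4.9291  x^+=0.1971  v^+=1.4722  a^+=2.2883
step 4: x_pred=3.4445  r=-7.4845  x^+=-0.6495  v^+=2.6556  a^+=0.8088
step 5: x_pred=2.9751  r=-5.6051  x^+=-0.0909  v^+=2.4921  a^+=-0.2992
step 6: x_pred=2.5986  r=-6.7386  x^+=-1.0874  v^+=0.8205  a^+=-1.6313
step 7: x_pred=-1.2332  r=6.8732  x^+=2.5264  v^+=0.2791  a^+=-0.2726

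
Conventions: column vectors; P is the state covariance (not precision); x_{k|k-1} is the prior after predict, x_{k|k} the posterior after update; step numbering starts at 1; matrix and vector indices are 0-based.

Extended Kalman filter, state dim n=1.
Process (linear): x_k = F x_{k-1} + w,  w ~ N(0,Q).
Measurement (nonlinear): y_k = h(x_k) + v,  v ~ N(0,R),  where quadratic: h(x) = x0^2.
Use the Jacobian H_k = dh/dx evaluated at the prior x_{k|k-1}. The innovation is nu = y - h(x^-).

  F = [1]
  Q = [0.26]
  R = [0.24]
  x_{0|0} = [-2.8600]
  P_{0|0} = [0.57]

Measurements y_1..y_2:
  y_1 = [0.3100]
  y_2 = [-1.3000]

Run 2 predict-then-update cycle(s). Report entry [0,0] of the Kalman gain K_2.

K[0,0] = -0.3037

step 1: x^-=[-2.8600]  P^-=[0.8300]  H_jac=[-5.7200]  S=[27.3963]  K=[-0.1733]  nu=[-7.8696]  x^+=[-1.4962]  P^+=[0.0073]
step 2: x^-=[-1.4962]  P^-=[0.2673]  H_jac=[-2.9925]  S=[2.6334]  K=[-0.3037]  nu=[-3.5388]  x^+=[-0.4215]  P^+=[0.0244]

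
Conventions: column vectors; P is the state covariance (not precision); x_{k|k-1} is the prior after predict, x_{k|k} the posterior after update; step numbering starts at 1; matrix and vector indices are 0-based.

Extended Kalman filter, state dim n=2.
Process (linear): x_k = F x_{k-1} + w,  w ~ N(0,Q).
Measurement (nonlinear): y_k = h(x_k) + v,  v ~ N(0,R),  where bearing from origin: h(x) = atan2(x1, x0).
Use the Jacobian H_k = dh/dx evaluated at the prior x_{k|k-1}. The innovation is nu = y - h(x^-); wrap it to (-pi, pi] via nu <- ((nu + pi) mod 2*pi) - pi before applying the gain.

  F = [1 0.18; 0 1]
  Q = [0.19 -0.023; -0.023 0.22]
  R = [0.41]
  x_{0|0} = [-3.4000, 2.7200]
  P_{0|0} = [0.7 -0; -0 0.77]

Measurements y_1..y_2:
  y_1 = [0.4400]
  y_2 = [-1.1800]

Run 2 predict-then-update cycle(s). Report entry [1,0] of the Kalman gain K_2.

step 1: x^-=[-2.9104, 2.7200]  P^-=[0.9149 0.1156; 0.1156 0.9900]  H_jac=[-0.1714 -0.1834]  S=[0.4774]  K=[-0.3729; -0.4218]  nu=[-1.9500]  x^+=[-2.1833, 3.5425]  P^+=[0.8486 0.0405; 0.0405 0.9051]
step 2: x^-=[-1.5456, 3.5425]  P^-=[1.0825 0.1804; 0.1804 1.1251]  H_jac=[-0.2371 -0.1035]  S=[0.4918]  K=[-0.5599; -0.3237]  nu=[3.1210]  x^+=[-3.2932, 2.5322]  P^+=[0.9283 0.0913; 0.0913 1.0735]

K[1,0] = -0.3237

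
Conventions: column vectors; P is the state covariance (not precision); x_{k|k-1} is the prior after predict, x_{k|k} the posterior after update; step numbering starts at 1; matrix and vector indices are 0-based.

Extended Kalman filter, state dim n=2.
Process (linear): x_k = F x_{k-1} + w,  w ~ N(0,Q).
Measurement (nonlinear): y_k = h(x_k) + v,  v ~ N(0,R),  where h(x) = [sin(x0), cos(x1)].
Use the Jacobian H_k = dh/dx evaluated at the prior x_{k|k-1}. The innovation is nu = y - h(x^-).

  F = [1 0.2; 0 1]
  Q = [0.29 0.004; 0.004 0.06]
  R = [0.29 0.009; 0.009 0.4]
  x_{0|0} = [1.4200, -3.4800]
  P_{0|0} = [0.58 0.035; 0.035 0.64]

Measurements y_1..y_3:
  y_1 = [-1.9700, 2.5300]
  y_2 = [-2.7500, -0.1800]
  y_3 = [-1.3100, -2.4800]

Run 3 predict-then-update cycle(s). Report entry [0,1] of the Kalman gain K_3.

K[0,1] = -0.0948

step 1: x^-=[0.7240, -3.4800]  P^-=[0.9096 0.1670; 0.1670 0.7000]  H_jac=[0.7492 0.0000; 0.0000 -0.3320]  S=[0.8005 -0.0325; -0.0325 0.4771]  K=[0.8489 -0.0583; 0.1369 -0.4777]  nu=[-2.6324, 3.4733]  x^+=[-1.7131, -5.4995]  P^+=[0.3279 0.0472; 0.0472 0.5719]
step 2: x^-=[-2.8130, -5.4995]  P^-=[0.6597 0.1656; 0.1656 0.6319]  H_jac=[-0.9465 0.0000; 0.0000 -0.7059]  S=[0.8810 0.1197; 0.1197 0.7148]  K=[-0.7025 -0.0460; -0.0954 -0.6080]  nu=[-2.4273, -0.8883]  x^+=[-1.0670, -4.7280]  P^+=[0.2157 0.0350; 0.0350 0.3457]
step 3: x^-=[-2.0126, -4.7280]  P^-=[0.5335 0.1081; 0.1081 0.4057]  H_jac=[-0.4276 0.0000; 0.0000 -0.9999]  S=[0.3875 0.0552; 0.0552 0.8056]  K=[-0.5751 -0.0948; -0.0480 -0.5003]  nu=[-0.4060, -2.4956]  x^+=[-1.5426, -3.4600]  P^+=[0.3921 0.0431; 0.0431 0.2006]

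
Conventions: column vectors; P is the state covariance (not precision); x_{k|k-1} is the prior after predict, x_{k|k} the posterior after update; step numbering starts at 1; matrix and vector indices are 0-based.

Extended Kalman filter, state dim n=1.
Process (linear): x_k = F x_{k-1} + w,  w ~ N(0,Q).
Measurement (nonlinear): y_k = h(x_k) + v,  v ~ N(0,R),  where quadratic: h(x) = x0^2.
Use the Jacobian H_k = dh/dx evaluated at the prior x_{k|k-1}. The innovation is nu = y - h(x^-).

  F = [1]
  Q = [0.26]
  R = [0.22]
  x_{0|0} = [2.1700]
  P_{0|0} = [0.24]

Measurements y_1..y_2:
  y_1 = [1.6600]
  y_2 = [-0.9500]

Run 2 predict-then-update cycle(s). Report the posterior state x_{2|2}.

x_post = [0.5111]

step 1: x^-=[2.1700]  P^-=[0.5000]  H_jac=[4.3400]  S=[9.6378]  K=[0.2252]  nu=[-3.0489]  x^+=[1.4835]  P^+=[0.0114]
step 2: x^-=[1.4835]  P^-=[0.2714]  H_jac=[2.9670]  S=[2.6094]  K=[0.3086]  nu=[-3.1508]  x^+=[0.5111]  P^+=[0.0229]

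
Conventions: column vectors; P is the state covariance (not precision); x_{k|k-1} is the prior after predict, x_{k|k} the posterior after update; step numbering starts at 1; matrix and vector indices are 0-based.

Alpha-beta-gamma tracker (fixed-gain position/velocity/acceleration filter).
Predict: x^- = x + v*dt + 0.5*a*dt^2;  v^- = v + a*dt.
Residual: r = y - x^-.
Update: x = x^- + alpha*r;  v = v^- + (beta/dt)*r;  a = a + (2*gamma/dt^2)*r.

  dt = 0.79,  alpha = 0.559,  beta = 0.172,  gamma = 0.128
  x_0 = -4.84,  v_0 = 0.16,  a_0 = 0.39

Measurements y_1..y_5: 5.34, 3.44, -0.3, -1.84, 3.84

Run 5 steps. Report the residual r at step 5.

resid = -1.3242

step 1: x_pred=-4.5919  r=9.9319  x^+=0.9600  v^+=2.6305  a^+=4.4640
step 2: x_pred=4.4311  r=-0.9911  x^+=3.8771  v^+=5.9412  a^+=4.0574
step 3: x_pred=9.8368  r=-10.1368  x^+=4.1703  v^+=6.9396  a^+=-0.1006
step 4: x_pred=9.6212  r=-11.4612  x^+=3.2144  v^+=4.3648  a^+=-4.8019
step 5: x_pred=5.1642  r=-1.3242  x^+=4.4240  v^+=0.2830  a^+=-5.3450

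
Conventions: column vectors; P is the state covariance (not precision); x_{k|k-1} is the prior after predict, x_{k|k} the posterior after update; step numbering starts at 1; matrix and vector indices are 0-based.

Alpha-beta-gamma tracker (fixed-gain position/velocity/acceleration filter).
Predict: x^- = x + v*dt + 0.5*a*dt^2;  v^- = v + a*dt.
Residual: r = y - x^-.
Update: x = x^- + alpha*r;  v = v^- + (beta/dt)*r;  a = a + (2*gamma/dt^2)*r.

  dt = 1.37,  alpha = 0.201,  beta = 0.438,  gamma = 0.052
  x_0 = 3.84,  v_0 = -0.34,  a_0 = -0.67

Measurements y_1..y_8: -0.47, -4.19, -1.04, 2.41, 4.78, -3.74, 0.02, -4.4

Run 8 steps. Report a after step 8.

a_post = -0.6712

step 1: x_pred=2.7454  r=-3.2154  x^+=2.0991  v^+=-2.2859  a^+=-0.8482
step 2: x_pred=-1.8285  r=-2.3615  x^+=-2.3032  v^+=-4.2029  a^+=-0.9790
step 3: x_pred=-8.9799  r=7.9399  x^+=-7.3840  v^+=-3.0057  a^+=-0.5391
step 4: x_pred=-12.0077  r=14.4177  x^+=-9.1097  v^+=0.8652  a^+=0.2598
step 5: x_pred=-7.6805  r=12.4605  x^+=-5.1760  v^+=5.2049  a^+=0.9503
step 6: x_pred=2.8465  r=-6.5865  x^+=1.5226  v^+=4.4010  a^+=0.5853
step 7: x_pred=8.1013  r=-8.0813  x^+=6.4770  v^+=2.6192  a^+=0.1375
step 8: x_pred=10.1943  r=-14.5943  x^+=7.2609  v^+=-1.8583  a^+=-0.6712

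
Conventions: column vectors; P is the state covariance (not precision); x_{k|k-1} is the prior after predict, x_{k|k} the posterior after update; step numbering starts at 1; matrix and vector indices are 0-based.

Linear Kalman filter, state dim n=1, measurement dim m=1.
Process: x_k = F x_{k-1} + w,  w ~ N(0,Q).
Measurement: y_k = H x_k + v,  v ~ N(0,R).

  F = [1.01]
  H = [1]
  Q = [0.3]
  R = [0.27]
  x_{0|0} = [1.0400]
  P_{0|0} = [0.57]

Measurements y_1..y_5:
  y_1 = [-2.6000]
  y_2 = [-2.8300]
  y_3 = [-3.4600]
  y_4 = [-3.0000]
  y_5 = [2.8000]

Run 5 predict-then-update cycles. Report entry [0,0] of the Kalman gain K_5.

step 1: x^-=[1.0504]  P^-=[0.8815]  S=[1.1515]  K=[0.7655]  nu=[-3.6504]  x^+=[-1.7440]  P^+=[0.2067]
step 2: x^-=[-1.7615]  P^-=[0.5108]  S=[0.7808]  K=[0.6542]  nu=[-1.0685]  x^+=[-2.4605]  P^+=[0.1766]
step 3: x^-=[-2.4851]  P^-=[0.4802]  S=[0.7502]  K=[0.6401]  nu=[-0.9749]  x^+=[-3.1091]  P^+=[0.1728]
step 4: x^-=[-3.1402]  P^-=[0.4763]  S=[0.7463]  K=[0.6382]  nu=[0.1402]  x^+=[-3.0507]  P^+=[0.1723]
step 5: x^-=[-3.0812]  P^-=[0.4758]  S=[0.7458]  K=[0.6380]  nu=[5.8812]  x^+=[0.6708]  P^+=[0.1723]

K[0,0] = 0.6380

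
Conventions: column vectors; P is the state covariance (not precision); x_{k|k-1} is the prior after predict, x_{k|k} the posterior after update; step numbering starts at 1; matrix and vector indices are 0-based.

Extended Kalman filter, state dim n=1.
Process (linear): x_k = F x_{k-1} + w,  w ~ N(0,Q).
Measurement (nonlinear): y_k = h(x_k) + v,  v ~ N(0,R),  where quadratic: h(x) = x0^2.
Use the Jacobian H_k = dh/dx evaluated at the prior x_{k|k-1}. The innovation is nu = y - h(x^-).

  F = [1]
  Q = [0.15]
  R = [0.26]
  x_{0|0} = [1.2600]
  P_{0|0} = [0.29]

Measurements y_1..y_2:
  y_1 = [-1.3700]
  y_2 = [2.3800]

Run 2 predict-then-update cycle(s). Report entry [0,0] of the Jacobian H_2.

step 1: x^-=[1.2600]  P^-=[0.4400]  H_jac=[2.5200]  S=[3.0542]  K=[0.3630]  nu=[-2.9576]  x^+=[0.1863]  P^+=[0.0375]
step 2: x^-=[0.1863]  P^-=[0.1875]  H_jac=[0.3725]  S=[0.2860]  K=[0.2442]  nu=[2.3453]  x^+=[0.7589]  P^+=[0.1704]

H_jac[0,0] = 0.3725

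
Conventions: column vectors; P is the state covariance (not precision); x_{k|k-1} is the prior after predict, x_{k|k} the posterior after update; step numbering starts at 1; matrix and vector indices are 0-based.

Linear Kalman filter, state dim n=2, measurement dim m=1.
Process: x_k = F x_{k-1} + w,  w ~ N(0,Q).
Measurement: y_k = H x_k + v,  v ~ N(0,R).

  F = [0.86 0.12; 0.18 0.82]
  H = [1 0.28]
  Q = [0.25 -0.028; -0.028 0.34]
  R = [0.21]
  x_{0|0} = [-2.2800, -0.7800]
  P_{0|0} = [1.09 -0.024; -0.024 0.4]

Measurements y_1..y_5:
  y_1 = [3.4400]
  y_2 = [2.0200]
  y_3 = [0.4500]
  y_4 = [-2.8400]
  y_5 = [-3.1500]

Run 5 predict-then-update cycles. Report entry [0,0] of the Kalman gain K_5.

K[0,0] = 0.5637

step 1: x^-=[-2.0544, -1.0500]  P^-=[1.0570 0.1626; 0.1626 0.6372]  S=[1.4080]  K=[0.7830; 0.2422]  nu=[5.7884]  x^+=[2.4781, 0.3521]  P^+=[0.1937 -0.1044; -0.1044 0.5546]
step 2: x^-=[2.1734, 0.7348]  P^-=[0.3797 -0.0193; -0.0193 0.6883]  S=[0.6328]  K=[0.5914; 0.2740]  nu=[-0.3592]  x^+=[1.9610, 0.6364]  P^+=[0.1583 -0.1219; -0.1219 0.6408]
step 3: x^-=[1.7628, 0.8748]  P^-=[0.3512 -0.0290; -0.0290 0.7400]  S=[0.6029]  K=[0.5690; 0.2955]  nu=[-1.5578]  x^+=[0.8765, 0.4144]  P^+=[0.1560 -0.1304; -0.1304 0.6874]
step 4: x^-=[0.8035, 0.4976]  P^-=[0.3484 -0.0310; -0.0310 0.7688]  S=[0.6013]  K=[0.5649; 0.3065]  nu=[-3.7829]  x^+=[-1.3335, -0.6617]  P^+=[0.1565 -0.1351; -0.1351 0.7123]
step 5: x^-=[-1.2262, -0.7826]  P^-=[0.3481 -0.0319; -0.0319 0.7841]  S=[0.6017]  K=[0.5637; 0.3119]  nu=[-1.7046]  x^+=[-2.1871, -1.3143]  P^+=[0.1569 -0.1377; -0.1377 0.7256]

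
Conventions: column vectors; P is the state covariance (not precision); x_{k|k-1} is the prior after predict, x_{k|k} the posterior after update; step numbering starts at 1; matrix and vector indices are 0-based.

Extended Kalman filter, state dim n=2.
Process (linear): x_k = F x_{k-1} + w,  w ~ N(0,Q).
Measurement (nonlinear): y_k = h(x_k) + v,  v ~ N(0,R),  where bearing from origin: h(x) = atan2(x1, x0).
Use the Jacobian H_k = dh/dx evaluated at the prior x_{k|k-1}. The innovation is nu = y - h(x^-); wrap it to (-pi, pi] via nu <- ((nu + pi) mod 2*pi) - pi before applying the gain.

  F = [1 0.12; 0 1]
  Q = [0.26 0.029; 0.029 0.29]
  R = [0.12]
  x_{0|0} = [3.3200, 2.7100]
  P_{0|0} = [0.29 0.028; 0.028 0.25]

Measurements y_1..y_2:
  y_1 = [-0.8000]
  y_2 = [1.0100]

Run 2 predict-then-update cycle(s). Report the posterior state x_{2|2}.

x_post = [4.3464, 2.4135]

step 1: x^-=[3.6452, 2.7100]  P^-=[0.5603 0.0870; 0.0870 0.5400]  H_jac=[-0.1314 0.1767]  S=[0.1425]  K=[-0.4087; 0.5894]  nu=[-1.4393]  x^+=[4.2334, 1.8617]  P^+=[0.5365 0.1213; 0.1213 0.4905]
step 2: x^-=[4.4568, 1.8617]  P^-=[0.8327 0.2092; 0.2092 0.7805]  H_jac=[-0.0798 0.1910]  S=[0.1474]  K=[-0.1797; 0.8983]  nu=[0.6143]  x^+=[4.3464, 2.4135]  P^+=[0.8279 0.2330; 0.2330 0.6616]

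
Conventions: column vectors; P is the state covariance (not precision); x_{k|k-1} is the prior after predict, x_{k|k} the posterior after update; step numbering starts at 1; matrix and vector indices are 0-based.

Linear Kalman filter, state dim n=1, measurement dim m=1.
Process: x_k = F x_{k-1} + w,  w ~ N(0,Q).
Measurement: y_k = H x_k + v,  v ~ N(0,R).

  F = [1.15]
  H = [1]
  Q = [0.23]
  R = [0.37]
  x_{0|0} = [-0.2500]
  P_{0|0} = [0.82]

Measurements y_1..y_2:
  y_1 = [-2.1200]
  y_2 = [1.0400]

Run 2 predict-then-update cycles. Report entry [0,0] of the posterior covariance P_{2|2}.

P_post[0,0] = 0.2306

step 1: x^-=[-0.2875]  P^-=[1.3144]  S=[1.6844]  K=[0.7803]  nu=[-1.8325]  x^+=[-1.7175]  P^+=[0.2887]
step 2: x^-=[-1.9751]  P^-=[0.6118]  S=[0.9818]  K=[0.6232]  nu=[3.0151]  x^+=[-0.0962]  P^+=[0.2306]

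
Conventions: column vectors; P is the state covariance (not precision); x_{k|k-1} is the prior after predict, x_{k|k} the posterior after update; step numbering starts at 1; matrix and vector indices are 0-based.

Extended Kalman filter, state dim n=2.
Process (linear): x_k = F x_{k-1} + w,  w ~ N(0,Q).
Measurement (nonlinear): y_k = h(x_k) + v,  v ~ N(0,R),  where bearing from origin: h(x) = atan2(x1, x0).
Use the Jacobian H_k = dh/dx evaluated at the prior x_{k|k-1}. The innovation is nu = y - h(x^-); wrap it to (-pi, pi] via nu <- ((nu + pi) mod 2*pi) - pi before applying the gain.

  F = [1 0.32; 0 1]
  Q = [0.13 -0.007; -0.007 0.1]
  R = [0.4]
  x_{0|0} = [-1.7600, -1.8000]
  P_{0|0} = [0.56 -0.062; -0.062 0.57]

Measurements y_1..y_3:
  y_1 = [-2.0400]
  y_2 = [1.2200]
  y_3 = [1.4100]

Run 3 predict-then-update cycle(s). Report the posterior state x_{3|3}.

x_post = [-3.5946, -0.6122]

step 1: x^-=[-2.3360, -1.8000]  P^-=[0.7087 0.1134; 0.1134 0.6700]  H_jac=[0.2070 -0.2686]  S=[0.4661]  K=[0.2493; -0.3358]  nu=[0.4451]  x^+=[-2.2250, -1.9494]  P^+=[0.6797 0.1524; 0.1524 0.6175]
step 2: x^-=[-2.8488, -1.9494]  P^-=[0.9705 0.3430; 0.3430 0.7175]  H_jac=[0.1636 -0.2391]  S=[0.4401]  K=[0.1744; -0.2622]  nu=[-2.5217]  x^+=[-3.2886, -1.2882]  P^+=[0.9571 0.3631; 0.3631 0.6872]
step 3: x^-=[-3.7009, -1.2882]  P^-=[1.3899 0.5760; 0.5760 0.7872]  H_jac=[0.0839 -0.2410]  S=[0.4322]  K=[-0.0514; -0.3271]  nu=[-2.0666]  x^+=[-3.5946, -0.6122]  P^+=[1.3887 0.5688; 0.5688 0.7409]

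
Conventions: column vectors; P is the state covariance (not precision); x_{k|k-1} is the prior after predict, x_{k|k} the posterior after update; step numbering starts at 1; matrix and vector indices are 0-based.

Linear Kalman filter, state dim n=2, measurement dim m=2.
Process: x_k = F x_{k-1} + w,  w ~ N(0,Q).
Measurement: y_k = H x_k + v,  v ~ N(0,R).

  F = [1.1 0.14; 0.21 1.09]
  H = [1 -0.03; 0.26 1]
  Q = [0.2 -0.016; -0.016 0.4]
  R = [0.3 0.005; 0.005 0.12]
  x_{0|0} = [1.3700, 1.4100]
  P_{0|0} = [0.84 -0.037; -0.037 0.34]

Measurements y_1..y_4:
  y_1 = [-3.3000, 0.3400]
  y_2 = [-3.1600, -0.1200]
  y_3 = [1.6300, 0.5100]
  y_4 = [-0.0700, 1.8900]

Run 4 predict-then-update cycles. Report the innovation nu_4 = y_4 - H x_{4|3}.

step 1: x^-=[1.7044, 1.8246]  P^-=[1.2117 0.1845; 0.1845 0.8241]  S=[1.5013 0.4783; 0.4783 1.1219]  K=[0.7655 0.1188; -0.1634 0.8470]  nu=[-4.9497, -1.9277]  x^+=[-2.3137, 1.0009]  P^+=[0.2290 -0.0415; -0.0415 0.1116]
step 2: x^-=[-2.4049, 0.6051]  P^-=[0.4665 0.0030; 0.0030 0.5237]  S=[0.7668 0.1136; 0.1136 0.6768]  K=[0.5959 0.0837; -0.1347 0.7975]  nu=[-0.7369, -0.0998]  x^+=[-2.8524, 0.6247]  P^+=[0.1782 -0.0333; -0.0333 0.1037]
step 3: x^-=[-3.0502, 0.0820]  P^-=[0.4074 0.0001; 0.0001 0.5158]  S=[0.7078 0.0955; 0.0955 0.6634]  K=[0.5649 0.0784; -0.1292 0.7962]  nu=[4.6826, 1.2211]  x^+=[-0.3090, 0.4492]  P^+=[0.1689 -0.0317; -0.0317 0.1031]
step 4: x^-=[-0.2770, 0.4247]  P^-=[0.3967 -0.0002; -0.0002 0.5155]  S=[0.6971 0.0925; 0.0925 0.6622]  K=[0.5587 0.0774; -0.1281 0.7963]  nu=[0.2198, 1.5373]  x^+=[-0.0352, 1.6207]  P^+=[0.1671 -0.0313; -0.0313 0.1031]

innov = [0.2198, 1.5373]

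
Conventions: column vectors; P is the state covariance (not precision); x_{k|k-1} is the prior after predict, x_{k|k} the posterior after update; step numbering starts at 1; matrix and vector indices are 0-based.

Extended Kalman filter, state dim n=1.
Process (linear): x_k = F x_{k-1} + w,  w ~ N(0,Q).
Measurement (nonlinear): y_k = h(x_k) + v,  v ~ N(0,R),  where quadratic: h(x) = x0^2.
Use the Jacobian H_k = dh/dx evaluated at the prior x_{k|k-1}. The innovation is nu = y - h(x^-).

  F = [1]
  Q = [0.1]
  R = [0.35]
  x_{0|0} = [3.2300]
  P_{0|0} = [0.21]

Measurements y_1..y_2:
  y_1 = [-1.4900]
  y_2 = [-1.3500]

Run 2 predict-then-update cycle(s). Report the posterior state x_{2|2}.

step 1: x^-=[3.2300]  P^-=[0.3100]  H_jac=[6.4600]  S=[13.2868]  K=[0.1507]  nu=[-11.9229]  x^+=[1.4330]  P^+=[0.0082]
step 2: x^-=[1.4330]  P^-=[0.1082]  H_jac=[2.8659]  S=[1.2384]  K=[0.2503]  nu=[-3.4034]  x^+=[0.5810]  P^+=[0.0306]

x_post = [0.5810]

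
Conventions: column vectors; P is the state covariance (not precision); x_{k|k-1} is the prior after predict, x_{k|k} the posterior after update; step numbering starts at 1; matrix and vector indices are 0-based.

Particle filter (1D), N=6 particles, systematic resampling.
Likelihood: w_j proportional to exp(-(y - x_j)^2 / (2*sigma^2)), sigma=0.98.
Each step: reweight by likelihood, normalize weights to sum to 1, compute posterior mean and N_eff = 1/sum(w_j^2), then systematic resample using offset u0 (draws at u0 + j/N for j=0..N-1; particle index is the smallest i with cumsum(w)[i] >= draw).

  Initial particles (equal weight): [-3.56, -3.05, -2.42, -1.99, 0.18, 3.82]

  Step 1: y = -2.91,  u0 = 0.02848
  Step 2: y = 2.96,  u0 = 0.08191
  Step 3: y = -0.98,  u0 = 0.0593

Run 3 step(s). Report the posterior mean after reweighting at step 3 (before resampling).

post_mean = -2.0345

step 1: w=[0.2413, 0.2977, 0.2654, 0.1935, 0.0021, 0.0000]  mean=-2.7940  Neff=3.9257  idx=[0, 0, 1, 1, 2, 3]
step 2: w=[0.0001, 0.0001, 0.0021, 0.0021, 0.0897, 0.9059]  mean=-2.0333  Neff=1.2068  idx=[4, 5, 5, 5, 5, 5]
step 3: w=[0.1036, 0.1793, 0.1793, 0.1793, 0.1793, 0.1793]  mean=-2.0345  Neff=5.8329  idx=[0, 1, 2, 3, 4, 5]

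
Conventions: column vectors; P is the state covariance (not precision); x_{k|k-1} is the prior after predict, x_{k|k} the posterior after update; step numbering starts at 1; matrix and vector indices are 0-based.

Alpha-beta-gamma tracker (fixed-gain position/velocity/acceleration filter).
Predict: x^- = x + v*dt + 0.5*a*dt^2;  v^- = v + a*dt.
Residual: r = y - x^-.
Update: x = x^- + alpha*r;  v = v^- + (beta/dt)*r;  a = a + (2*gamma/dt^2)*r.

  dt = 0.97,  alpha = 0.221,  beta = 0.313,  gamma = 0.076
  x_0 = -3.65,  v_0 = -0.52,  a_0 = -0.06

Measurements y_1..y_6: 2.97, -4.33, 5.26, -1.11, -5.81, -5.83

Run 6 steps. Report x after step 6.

x_post = 0.1341

step 1: x_pred=-4.1826  r=7.1526  x^+=-2.6019  v^+=1.7298  a^+=1.0955
step 2: x_pred=-0.4086  r=-3.9214  x^+=-1.2752  v^+=1.5271  a^+=0.4620
step 3: x_pred=0.4234  r=4.8366  x^+=1.4923  v^+=3.5359  a^+=1.2433
step 4: x_pred=5.5070  r=-6.6170  x^+=4.0447  v^+=2.6068  a^+=0.1744
step 5: x_pred=6.6553  r=-12.4653  x^+=3.9004  v^+=-1.2464  a^+=-1.8394
step 6: x_pred=1.8261  r=-7.6561  x^+=0.1341  v^+=-5.5010  a^+=-3.0762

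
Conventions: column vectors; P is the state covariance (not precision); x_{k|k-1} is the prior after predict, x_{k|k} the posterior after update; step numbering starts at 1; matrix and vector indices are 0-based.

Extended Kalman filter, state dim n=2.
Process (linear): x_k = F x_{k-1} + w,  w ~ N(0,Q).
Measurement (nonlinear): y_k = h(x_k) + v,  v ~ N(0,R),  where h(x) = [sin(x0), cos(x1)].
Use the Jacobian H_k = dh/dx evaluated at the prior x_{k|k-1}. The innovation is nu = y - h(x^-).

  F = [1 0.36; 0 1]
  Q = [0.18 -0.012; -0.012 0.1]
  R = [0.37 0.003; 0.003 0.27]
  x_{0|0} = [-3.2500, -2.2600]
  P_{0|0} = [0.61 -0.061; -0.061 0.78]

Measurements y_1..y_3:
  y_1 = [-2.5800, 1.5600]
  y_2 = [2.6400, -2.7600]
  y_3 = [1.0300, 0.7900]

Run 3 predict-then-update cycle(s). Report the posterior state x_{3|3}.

step 1: x^-=[-4.0636, -2.2600]  P^-=[0.8472 0.2078; 0.2078 0.8800]  H_jac=[-0.6042 0.0000; 0.0000 0.7718]  S=[0.6793 -0.0939; -0.0939 0.7941]  K=[-0.7377 0.1147; -0.0677 0.8472]  nu=[-3.3768, 2.1959]  x^+=[-1.3206, -0.1709]  P^+=[0.4512 0.0373; 0.0373 0.2961]
step 2: x^-=[-1.3822, -0.1709]  P^-=[0.6964 0.1319; 0.1319 0.3961]  H_jac=[0.1875 0.0000; 0.0000 0.1701]  S=[0.3945 0.0072; 0.0072 0.2815]  K=[0.3297 0.0713; 0.0583 0.2379]  nu=[3.6223, -3.7454]  x^+=[-0.4547, -0.8506]  P^+=[0.6517 0.1189; 0.1189 0.3787]
step 3: x^-=[-0.7610, -0.8506]  P^-=[0.9664 0.2432; 0.2432 0.4787]  H_jac=[0.7242 0.0000; 0.0000 0.7517]  S=[0.8768 0.1354; 0.1354 0.5405]  K=[0.7760 0.1439; 0.1020 0.6402]  nu=[1.7196, 0.1305]  x^+=[0.5922, -0.5916]  P^+=[0.3971 0.0548; 0.0548 0.2304]

x_post = [0.5922, -0.5916]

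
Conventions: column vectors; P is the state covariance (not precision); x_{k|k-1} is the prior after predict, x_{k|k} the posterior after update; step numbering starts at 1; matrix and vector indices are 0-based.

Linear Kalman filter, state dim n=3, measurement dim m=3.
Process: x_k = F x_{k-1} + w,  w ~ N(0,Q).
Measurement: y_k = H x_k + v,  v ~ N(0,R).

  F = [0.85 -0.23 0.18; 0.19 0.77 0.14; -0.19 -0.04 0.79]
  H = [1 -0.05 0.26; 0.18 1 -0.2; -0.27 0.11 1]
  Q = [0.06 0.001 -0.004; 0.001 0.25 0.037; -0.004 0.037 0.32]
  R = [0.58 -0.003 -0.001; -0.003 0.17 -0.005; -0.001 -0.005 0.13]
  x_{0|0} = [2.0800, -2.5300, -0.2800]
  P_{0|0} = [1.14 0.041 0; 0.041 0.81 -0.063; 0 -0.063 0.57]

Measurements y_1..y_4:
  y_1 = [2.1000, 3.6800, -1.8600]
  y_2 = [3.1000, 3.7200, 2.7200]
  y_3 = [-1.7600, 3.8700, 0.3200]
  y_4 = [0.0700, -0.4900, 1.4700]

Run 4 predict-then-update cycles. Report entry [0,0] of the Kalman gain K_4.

step 1: x^-=[2.2995, -1.5921, -0.5152]  P^-=[0.9342 0.0744 -0.0873; 0.0744 0.7810 -0.0103; -0.0873 -0.0103 0.7228]  S=[1.5124 0.1728 -0.1414; 0.1728 1.0474 -0.1582; -0.1414 -0.1582 0.9708]  K=[0.5642 0.1189 -0.2398; -0.0526 0.7962 0.1792; 0.1475 -0.0698 0.7778]  nu=[-0.1452, 4.7552, -0.5488]  x^+=[2.9147, 2.1032, -1.2952]  P^+=[0.3116 -0.0255 0.0546; -0.0255 0.1386 -0.0027; 0.0546 -0.0027 0.1164]
step 2: x^-=[1.7606, 1.9919, -1.6611]  P^-=[0.3232 0.0222 -0.0014; 0.0222 0.3406 0.0434; -0.0014 0.0434 0.3875]  S=[0.9261 0.0520 0.0111; 0.0520 0.5273 -0.0242; 0.0111 -0.0242 0.5542]  K=[0.3429 0.1120 -0.1576; -0.0204 0.6466 0.1637; 0.0988 -0.0426 0.7047]  nu=[1.8709, 1.0790, 4.6374]  x^+=[1.7922, 3.4104, 1.7458]  P^+=[0.1902 -0.0092 0.0310; -0.0092 0.1115 0.0033; 0.0310 0.0033 0.0997]
step 3: x^-=[1.0532, 3.2109, 0.9022]  P^-=[0.2194 0.0139 -0.0005; 0.0139 0.3246 0.0450; -0.0005 0.0450 0.3796]  S=[0.8230 0.0266 0.0370; 0.0266 0.5039 -0.0155; 0.0370 -0.0155 0.5389]  K=[0.2683 0.0883 -0.1238; -0.0164 0.6371 0.1622; 0.0863 -0.0444 0.7067]  nu=[-2.8873, 0.6499, -0.6511]  x^+=[0.4167, 3.5668, 0.1642]  P^+=[0.1488 -0.0071 0.0242; -0.0071 0.1096 0.0039; 0.0242 0.0039 0.0981]
step 4: x^-=[-0.4366, 2.8486, -0.0921]  P^-=[0.1864 0.0079 0.0015; 0.0079 0.3223 0.0456; 0.0015 0.0456 0.3792]  S=[0.7916 0.0146 0.0469; 0.0146 0.4980 -0.0115; 0.0469 -0.0115 0.5354]  K=[0.2405 0.0730 -0.1091; -0.0168 0.6360 0.1625; 0.0824 -0.0463 0.7086]  nu=[0.6730, -3.2784, 1.1309]  x^+=[-0.6373, 0.9360, 0.9165]  P^+=[0.1333 -0.0074 0.0220; -0.0074 0.1095 0.0039; 0.0220 0.0039 0.0978]

K[0,0] = 0.2405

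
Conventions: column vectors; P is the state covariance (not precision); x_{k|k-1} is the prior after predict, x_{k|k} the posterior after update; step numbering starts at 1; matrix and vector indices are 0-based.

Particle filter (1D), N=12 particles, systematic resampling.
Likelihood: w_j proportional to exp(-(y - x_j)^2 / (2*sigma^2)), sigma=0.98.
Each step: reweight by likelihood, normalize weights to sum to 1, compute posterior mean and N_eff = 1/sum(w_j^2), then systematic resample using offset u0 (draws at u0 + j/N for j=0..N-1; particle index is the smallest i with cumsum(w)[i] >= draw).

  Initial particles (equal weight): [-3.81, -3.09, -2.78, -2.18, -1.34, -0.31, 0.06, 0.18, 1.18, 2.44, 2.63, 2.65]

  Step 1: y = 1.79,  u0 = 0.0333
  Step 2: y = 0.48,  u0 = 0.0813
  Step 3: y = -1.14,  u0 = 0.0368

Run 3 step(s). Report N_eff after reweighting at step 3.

step 1: w=[0.0000, 0.0000, 0.0000, 0.0001, 0.0017, 0.0281, 0.0589, 0.0725, 0.2304, 0.2244, 0.1937, 0.1903]  mean=1.8382  Neff=5.3578  idx=[6, 7, 8, 8, 8, 9, 9, 10, 10, 10, 11, 11]
step 2: w=[0.1860, 0.1946, 0.1580, 0.1580, 0.1580, 0.0276, 0.0276, 0.0184, 0.0184, 0.0184, 0.0176, 0.0176]  mean=0.9782  Neff=6.6449  idx=[0, 0, 1, 1, 2, 2, 3, 3, 4, 4, 7, 11]
step 3: w=[0.2231, 0.2231, 0.1906, 0.1906, 0.0287, 0.0287, 0.0287, 0.0287, 0.0287, 0.0287, 0.0003, 0.0003]  mean=0.2997  Neff=5.6440  idx=[0, 0, 0, 1, 1, 2, 2, 2, 3, 3, 5, 8]

N_eff = 5.6440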